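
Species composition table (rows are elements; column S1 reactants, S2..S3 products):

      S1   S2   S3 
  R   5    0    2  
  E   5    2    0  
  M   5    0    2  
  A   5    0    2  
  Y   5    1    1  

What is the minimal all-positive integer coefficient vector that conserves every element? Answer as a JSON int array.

R: 2·5 = 10 | 5·0+5·2 = 10
E: 2·5 = 10 | 5·2+5·0 = 10
M: 2·5 = 10 | 5·0+5·2 = 10
A: 2·5 = 10 | 5·0+5·2 = 10
Y: 2·5 = 10 | 5·1+5·1 = 10
gcd(2,5,5) = 1

Coefficients: [2, 5, 5]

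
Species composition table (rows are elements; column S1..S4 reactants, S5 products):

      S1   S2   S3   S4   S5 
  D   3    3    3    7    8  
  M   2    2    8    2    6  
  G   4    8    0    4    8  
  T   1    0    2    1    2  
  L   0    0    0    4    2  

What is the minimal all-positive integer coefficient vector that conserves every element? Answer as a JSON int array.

Coefficients: [5, 2, 2, 3, 6]

D: 5·3+2·3+2·3+3·7 = 48 | 6·8 = 48
M: 5·2+2·2+2·8+3·2 = 36 | 6·6 = 36
G: 5·4+2·8+2·0+3·4 = 48 | 6·8 = 48
T: 5·1+2·0+2·2+3·1 = 12 | 6·2 = 12
L: 5·0+2·0+2·0+3·4 = 12 | 6·2 = 12
gcd(5,2,2,3,6) = 1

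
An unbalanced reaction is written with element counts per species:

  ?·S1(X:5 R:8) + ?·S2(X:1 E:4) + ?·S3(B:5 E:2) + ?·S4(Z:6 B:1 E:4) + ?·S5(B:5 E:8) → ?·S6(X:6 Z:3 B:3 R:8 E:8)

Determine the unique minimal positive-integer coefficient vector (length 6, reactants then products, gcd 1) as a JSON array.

X: 6·5+6·1+2·0+3·0+1·0 = 36 | 6·6 = 36
Z: 6·0+6·0+2·0+3·6+1·0 = 18 | 6·3 = 18
B: 6·0+6·0+2·5+3·1+1·5 = 18 | 6·3 = 18
R: 6·8+6·0+2·0+3·0+1·0 = 48 | 6·8 = 48
E: 6·0+6·4+2·2+3·4+1·8 = 48 | 6·8 = 48
gcd(6,6,2,3,1,6) = 1

Coefficients: [6, 6, 2, 3, 1, 6]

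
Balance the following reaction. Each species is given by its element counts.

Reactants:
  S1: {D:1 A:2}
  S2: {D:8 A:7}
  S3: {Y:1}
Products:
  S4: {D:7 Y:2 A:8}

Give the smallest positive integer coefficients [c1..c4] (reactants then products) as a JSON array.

Coefficients: [5, 2, 6, 3]

D: 5·1+2·8+6·0 = 21 | 3·7 = 21
Y: 5·0+2·0+6·1 = 6 | 3·2 = 6
A: 5·2+2·7+6·0 = 24 | 3·8 = 24
gcd(5,2,6,3) = 1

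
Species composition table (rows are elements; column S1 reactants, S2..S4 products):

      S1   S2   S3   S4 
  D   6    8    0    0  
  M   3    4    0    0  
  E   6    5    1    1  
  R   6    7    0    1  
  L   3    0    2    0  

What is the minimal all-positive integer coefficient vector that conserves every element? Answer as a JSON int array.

D: 4·6 = 24 | 3·8+6·0+3·0 = 24
M: 4·3 = 12 | 3·4+6·0+3·0 = 12
E: 4·6 = 24 | 3·5+6·1+3·1 = 24
R: 4·6 = 24 | 3·7+6·0+3·1 = 24
L: 4·3 = 12 | 3·0+6·2+3·0 = 12
gcd(4,3,6,3) = 1

Coefficients: [4, 3, 6, 3]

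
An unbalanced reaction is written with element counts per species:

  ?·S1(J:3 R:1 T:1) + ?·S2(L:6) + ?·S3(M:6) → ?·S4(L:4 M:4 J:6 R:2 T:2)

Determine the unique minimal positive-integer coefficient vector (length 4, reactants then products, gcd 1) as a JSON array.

Coefficients: [6, 2, 2, 3]

L: 6·0+2·6+2·0 = 12 | 3·4 = 12
M: 6·0+2·0+2·6 = 12 | 3·4 = 12
J: 6·3+2·0+2·0 = 18 | 3·6 = 18
R: 6·1+2·0+2·0 = 6 | 3·2 = 6
T: 6·1+2·0+2·0 = 6 | 3·2 = 6
gcd(6,2,2,3) = 1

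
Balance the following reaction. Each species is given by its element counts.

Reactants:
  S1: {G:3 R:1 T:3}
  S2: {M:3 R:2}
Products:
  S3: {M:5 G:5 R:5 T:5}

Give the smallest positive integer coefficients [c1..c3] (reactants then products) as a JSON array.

M: 5·0+5·3 = 15 | 3·5 = 15
G: 5·3+5·0 = 15 | 3·5 = 15
R: 5·1+5·2 = 15 | 3·5 = 15
T: 5·3+5·0 = 15 | 3·5 = 15
gcd(5,5,3) = 1

Coefficients: [5, 5, 3]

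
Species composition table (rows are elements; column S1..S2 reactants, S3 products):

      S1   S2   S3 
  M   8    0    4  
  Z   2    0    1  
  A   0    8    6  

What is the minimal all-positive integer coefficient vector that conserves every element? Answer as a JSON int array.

Coefficients: [2, 3, 4]

M: 2·8+3·0 = 16 | 4·4 = 16
Z: 2·2+3·0 = 4 | 4·1 = 4
A: 2·0+3·8 = 24 | 4·6 = 24
gcd(2,3,4) = 1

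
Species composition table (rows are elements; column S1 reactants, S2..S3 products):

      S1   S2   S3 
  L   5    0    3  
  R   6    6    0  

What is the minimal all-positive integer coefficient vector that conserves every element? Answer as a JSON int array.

L: 3·5 = 15 | 3·0+5·3 = 15
R: 3·6 = 18 | 3·6+5·0 = 18
gcd(3,3,5) = 1

Coefficients: [3, 3, 5]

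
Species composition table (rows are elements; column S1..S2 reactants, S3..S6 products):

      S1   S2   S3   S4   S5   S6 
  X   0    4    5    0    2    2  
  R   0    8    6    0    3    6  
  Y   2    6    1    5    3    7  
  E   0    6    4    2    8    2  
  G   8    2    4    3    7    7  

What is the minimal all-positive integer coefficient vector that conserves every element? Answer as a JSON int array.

Coefficients: [6, 6, 2, 1, 2, 5]

X: 6·0+6·4 = 24 | 2·5+1·0+2·2+5·2 = 24
R: 6·0+6·8 = 48 | 2·6+1·0+2·3+5·6 = 48
Y: 6·2+6·6 = 48 | 2·1+1·5+2·3+5·7 = 48
E: 6·0+6·6 = 36 | 2·4+1·2+2·8+5·2 = 36
G: 6·8+6·2 = 60 | 2·4+1·3+2·7+5·7 = 60
gcd(6,6,2,1,2,5) = 1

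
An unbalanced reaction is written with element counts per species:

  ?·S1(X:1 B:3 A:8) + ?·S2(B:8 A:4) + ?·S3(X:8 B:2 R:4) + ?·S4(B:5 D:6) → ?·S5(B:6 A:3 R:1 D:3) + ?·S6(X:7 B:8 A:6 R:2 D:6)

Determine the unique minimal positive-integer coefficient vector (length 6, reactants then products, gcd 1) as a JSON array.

X: 4·1+1·0+3·8+6·0 = 28 | 4·0+4·7 = 28
B: 4·3+1·8+3·2+6·5 = 56 | 4·6+4·8 = 56
A: 4·8+1·4+3·0+6·0 = 36 | 4·3+4·6 = 36
R: 4·0+1·0+3·4+6·0 = 12 | 4·1+4·2 = 12
D: 4·0+1·0+3·0+6·6 = 36 | 4·3+4·6 = 36
gcd(4,1,3,6,4,4) = 1

Coefficients: [4, 1, 3, 6, 4, 4]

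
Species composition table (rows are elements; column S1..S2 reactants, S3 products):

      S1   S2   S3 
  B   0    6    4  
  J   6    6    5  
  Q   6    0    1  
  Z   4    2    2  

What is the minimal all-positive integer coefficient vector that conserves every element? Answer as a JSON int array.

B: 1·0+4·6 = 24 | 6·4 = 24
J: 1·6+4·6 = 30 | 6·5 = 30
Q: 1·6+4·0 = 6 | 6·1 = 6
Z: 1·4+4·2 = 12 | 6·2 = 12
gcd(1,4,6) = 1

Coefficients: [1, 4, 6]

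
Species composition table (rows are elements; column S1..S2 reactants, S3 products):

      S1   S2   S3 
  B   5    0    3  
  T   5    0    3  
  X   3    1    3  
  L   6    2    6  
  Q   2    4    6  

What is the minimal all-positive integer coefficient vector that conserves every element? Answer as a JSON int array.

Coefficients: [3, 6, 5]

B: 3·5+6·0 = 15 | 5·3 = 15
T: 3·5+6·0 = 15 | 5·3 = 15
X: 3·3+6·1 = 15 | 5·3 = 15
L: 3·6+6·2 = 30 | 5·6 = 30
Q: 3·2+6·4 = 30 | 5·6 = 30
gcd(3,6,5) = 1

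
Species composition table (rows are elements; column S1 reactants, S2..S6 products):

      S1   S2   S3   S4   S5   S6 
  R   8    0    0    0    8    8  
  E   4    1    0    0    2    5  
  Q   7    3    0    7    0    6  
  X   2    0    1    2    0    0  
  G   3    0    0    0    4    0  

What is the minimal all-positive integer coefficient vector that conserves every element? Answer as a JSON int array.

R: 4·8 = 32 | 5·0+6·0+1·0+3·8+1·8 = 32
E: 4·4 = 16 | 5·1+6·0+1·0+3·2+1·5 = 16
Q: 4·7 = 28 | 5·3+6·0+1·7+3·0+1·6 = 28
X: 4·2 = 8 | 5·0+6·1+1·2+3·0+1·0 = 8
G: 4·3 = 12 | 5·0+6·0+1·0+3·4+1·0 = 12
gcd(4,5,6,1,3,1) = 1

Coefficients: [4, 5, 6, 1, 3, 1]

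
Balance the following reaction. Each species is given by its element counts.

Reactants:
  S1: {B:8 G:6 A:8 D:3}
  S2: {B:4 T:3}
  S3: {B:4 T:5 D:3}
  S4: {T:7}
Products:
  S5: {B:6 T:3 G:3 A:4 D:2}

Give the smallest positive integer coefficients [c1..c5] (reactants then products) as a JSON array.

Coefficients: [3, 2, 1, 1, 6]

B: 3·8+2·4+1·4+1·0 = 36 | 6·6 = 36
T: 3·0+2·3+1·5+1·7 = 18 | 6·3 = 18
G: 3·6+2·0+1·0+1·0 = 18 | 6·3 = 18
A: 3·8+2·0+1·0+1·0 = 24 | 6·4 = 24
D: 3·3+2·0+1·3+1·0 = 12 | 6·2 = 12
gcd(3,2,1,1,6) = 1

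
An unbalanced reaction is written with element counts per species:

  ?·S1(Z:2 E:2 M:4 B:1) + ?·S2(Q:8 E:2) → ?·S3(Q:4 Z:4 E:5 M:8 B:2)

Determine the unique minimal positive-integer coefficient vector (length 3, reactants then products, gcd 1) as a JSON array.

Q: 4·0+1·8 = 8 | 2·4 = 8
Z: 4·2+1·0 = 8 | 2·4 = 8
E: 4·2+1·2 = 10 | 2·5 = 10
M: 4·4+1·0 = 16 | 2·8 = 16
B: 4·1+1·0 = 4 | 2·2 = 4
gcd(4,1,2) = 1

Coefficients: [4, 1, 2]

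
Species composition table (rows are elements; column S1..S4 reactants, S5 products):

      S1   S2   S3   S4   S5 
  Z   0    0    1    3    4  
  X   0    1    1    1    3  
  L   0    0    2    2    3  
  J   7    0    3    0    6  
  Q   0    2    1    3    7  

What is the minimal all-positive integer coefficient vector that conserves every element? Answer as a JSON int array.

Z: 3·0+6·0+1·1+5·3 = 16 | 4·4 = 16
X: 3·0+6·1+1·1+5·1 = 12 | 4·3 = 12
L: 3·0+6·0+1·2+5·2 = 12 | 4·3 = 12
J: 3·7+6·0+1·3+5·0 = 24 | 4·6 = 24
Q: 3·0+6·2+1·1+5·3 = 28 | 4·7 = 28
gcd(3,6,1,5,4) = 1

Coefficients: [3, 6, 1, 5, 4]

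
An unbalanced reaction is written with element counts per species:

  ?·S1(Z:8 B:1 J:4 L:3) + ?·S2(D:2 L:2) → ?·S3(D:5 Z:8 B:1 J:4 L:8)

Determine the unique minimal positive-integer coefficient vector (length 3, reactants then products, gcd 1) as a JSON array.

D: 2·0+5·2 = 10 | 2·5 = 10
Z: 2·8+5·0 = 16 | 2·8 = 16
B: 2·1+5·0 = 2 | 2·1 = 2
J: 2·4+5·0 = 8 | 2·4 = 8
L: 2·3+5·2 = 16 | 2·8 = 16
gcd(2,5,2) = 1

Coefficients: [2, 5, 2]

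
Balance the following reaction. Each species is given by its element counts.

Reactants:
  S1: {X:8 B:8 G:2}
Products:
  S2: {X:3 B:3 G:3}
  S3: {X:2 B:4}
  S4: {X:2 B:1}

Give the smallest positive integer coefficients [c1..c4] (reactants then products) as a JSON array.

Coefficients: [3, 2, 3, 6]

X: 3·8 = 24 | 2·3+3·2+6·2 = 24
B: 3·8 = 24 | 2·3+3·4+6·1 = 24
G: 3·2 = 6 | 2·3+3·0+6·0 = 6
gcd(3,2,3,6) = 1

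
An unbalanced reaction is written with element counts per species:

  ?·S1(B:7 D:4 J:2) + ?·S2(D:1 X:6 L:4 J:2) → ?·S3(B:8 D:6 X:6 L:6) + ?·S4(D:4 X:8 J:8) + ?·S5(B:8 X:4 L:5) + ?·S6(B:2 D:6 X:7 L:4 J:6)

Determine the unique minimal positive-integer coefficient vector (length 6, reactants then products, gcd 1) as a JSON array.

Coefficients: [4, 6, 1, 1, 2, 2]

B: 4·7+6·0 = 28 | 1·8+1·0+2·8+2·2 = 28
D: 4·4+6·1 = 22 | 1·6+1·4+2·0+2·6 = 22
X: 4·0+6·6 = 36 | 1·6+1·8+2·4+2·7 = 36
L: 4·0+6·4 = 24 | 1·6+1·0+2·5+2·4 = 24
J: 4·2+6·2 = 20 | 1·0+1·8+2·0+2·6 = 20
gcd(4,6,1,1,2,2) = 1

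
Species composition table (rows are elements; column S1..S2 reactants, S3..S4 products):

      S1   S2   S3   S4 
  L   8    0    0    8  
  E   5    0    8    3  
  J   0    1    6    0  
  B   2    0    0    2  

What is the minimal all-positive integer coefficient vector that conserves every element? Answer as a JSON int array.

Coefficients: [4, 6, 1, 4]

L: 4·8+6·0 = 32 | 1·0+4·8 = 32
E: 4·5+6·0 = 20 | 1·8+4·3 = 20
J: 4·0+6·1 = 6 | 1·6+4·0 = 6
B: 4·2+6·0 = 8 | 1·0+4·2 = 8
gcd(4,6,1,4) = 1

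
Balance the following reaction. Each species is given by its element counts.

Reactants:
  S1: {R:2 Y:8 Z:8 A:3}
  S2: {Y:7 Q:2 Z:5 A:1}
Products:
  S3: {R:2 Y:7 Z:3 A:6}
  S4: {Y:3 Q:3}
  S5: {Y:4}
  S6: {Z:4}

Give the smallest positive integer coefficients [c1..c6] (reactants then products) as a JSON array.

R: 1·2+3·0 = 2 | 1·2+2·0+4·0+5·0 = 2
Y: 1·8+3·7 = 29 | 1·7+2·3+4·4+5·0 = 29
Q: 1·0+3·2 = 6 | 1·0+2·3+4·0+5·0 = 6
Z: 1·8+3·5 = 23 | 1·3+2·0+4·0+5·4 = 23
A: 1·3+3·1 = 6 | 1·6+2·0+4·0+5·0 = 6
gcd(1,3,1,2,4,5) = 1

Coefficients: [1, 3, 1, 2, 4, 5]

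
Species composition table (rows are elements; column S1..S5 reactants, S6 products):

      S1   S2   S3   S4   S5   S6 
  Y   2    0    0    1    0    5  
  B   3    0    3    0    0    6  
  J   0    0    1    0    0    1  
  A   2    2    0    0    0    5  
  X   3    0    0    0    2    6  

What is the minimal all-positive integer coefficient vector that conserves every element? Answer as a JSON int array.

Y: 2·2+3·0+2·0+6·1+3·0 = 10 | 2·5 = 10
B: 2·3+3·0+2·3+6·0+3·0 = 12 | 2·6 = 12
J: 2·0+3·0+2·1+6·0+3·0 = 2 | 2·1 = 2
A: 2·2+3·2+2·0+6·0+3·0 = 10 | 2·5 = 10
X: 2·3+3·0+2·0+6·0+3·2 = 12 | 2·6 = 12
gcd(2,3,2,6,3,2) = 1

Coefficients: [2, 3, 2, 6, 3, 2]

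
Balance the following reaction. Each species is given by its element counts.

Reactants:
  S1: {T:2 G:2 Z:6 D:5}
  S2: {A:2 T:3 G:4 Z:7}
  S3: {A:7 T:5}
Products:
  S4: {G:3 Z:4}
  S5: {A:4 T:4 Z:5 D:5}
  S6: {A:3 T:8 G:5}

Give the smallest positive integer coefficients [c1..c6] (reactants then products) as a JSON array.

A: 5·0+1·2+3·7 = 23 | 3·0+5·4+1·3 = 23
T: 5·2+1·3+3·5 = 28 | 3·0+5·4+1·8 = 28
G: 5·2+1·4+3·0 = 14 | 3·3+5·0+1·5 = 14
Z: 5·6+1·7+3·0 = 37 | 3·4+5·5+1·0 = 37
D: 5·5+1·0+3·0 = 25 | 3·0+5·5+1·0 = 25
gcd(5,1,3,3,5,1) = 1

Coefficients: [5, 1, 3, 3, 5, 1]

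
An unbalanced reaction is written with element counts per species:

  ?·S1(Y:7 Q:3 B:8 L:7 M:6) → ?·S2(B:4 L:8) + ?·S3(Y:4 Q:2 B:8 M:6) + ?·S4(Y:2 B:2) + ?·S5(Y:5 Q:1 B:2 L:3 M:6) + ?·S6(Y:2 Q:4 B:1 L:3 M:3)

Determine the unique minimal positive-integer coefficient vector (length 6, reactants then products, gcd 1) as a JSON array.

Y: 4·7 = 28 | 2·0+1·4+5·2+2·5+2·2 = 28
Q: 4·3 = 12 | 2·0+1·2+5·0+2·1+2·4 = 12
B: 4·8 = 32 | 2·4+1·8+5·2+2·2+2·1 = 32
L: 4·7 = 28 | 2·8+1·0+5·0+2·3+2·3 = 28
M: 4·6 = 24 | 2·0+1·6+5·0+2·6+2·3 = 24
gcd(4,2,1,5,2,2) = 1

Coefficients: [4, 2, 1, 5, 2, 2]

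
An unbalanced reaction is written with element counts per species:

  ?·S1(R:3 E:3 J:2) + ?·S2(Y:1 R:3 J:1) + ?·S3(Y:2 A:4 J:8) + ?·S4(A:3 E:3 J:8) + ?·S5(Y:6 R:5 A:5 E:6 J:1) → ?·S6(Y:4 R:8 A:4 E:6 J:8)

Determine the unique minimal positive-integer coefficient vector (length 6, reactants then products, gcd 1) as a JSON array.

Y: 4·0+6·1+1·2+2·0+2·6 = 20 | 5·4 = 20
R: 4·3+6·3+1·0+2·0+2·5 = 40 | 5·8 = 40
A: 4·0+6·0+1·4+2·3+2·5 = 20 | 5·4 = 20
E: 4·3+6·0+1·0+2·3+2·6 = 30 | 5·6 = 30
J: 4·2+6·1+1·8+2·8+2·1 = 40 | 5·8 = 40
gcd(4,6,1,2,2,5) = 1

Coefficients: [4, 6, 1, 2, 2, 5]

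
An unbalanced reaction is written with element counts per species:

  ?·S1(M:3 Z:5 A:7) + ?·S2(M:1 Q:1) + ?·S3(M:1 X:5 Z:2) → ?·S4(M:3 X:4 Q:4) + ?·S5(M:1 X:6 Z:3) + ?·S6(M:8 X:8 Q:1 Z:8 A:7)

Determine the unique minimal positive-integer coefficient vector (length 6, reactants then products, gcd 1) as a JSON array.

Coefficients: [1, 5, 6, 1, 3, 1]

M: 1·3+5·1+6·1 = 14 | 1·3+3·1+1·8 = 14
X: 1·0+5·0+6·5 = 30 | 1·4+3·6+1·8 = 30
Q: 1·0+5·1+6·0 = 5 | 1·4+3·0+1·1 = 5
Z: 1·5+5·0+6·2 = 17 | 1·0+3·3+1·8 = 17
A: 1·7+5·0+6·0 = 7 | 1·0+3·0+1·7 = 7
gcd(1,5,6,1,3,1) = 1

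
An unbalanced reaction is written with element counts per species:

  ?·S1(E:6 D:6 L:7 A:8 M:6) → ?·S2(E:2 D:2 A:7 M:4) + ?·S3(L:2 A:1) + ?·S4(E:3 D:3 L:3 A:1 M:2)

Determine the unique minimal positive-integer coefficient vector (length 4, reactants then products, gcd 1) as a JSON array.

E: 4·6 = 24 | 3·2+5·0+6·3 = 24
D: 4·6 = 24 | 3·2+5·0+6·3 = 24
L: 4·7 = 28 | 3·0+5·2+6·3 = 28
A: 4·8 = 32 | 3·7+5·1+6·1 = 32
M: 4·6 = 24 | 3·4+5·0+6·2 = 24
gcd(4,3,5,6) = 1

Coefficients: [4, 3, 5, 6]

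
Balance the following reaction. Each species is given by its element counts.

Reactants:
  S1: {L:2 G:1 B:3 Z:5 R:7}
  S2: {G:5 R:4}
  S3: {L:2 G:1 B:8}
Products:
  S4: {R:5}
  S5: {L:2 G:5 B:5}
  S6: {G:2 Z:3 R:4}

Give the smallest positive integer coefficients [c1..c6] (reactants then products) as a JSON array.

Coefficients: [3, 6, 2, 5, 5, 5]

L: 3·2+6·0+2·2 = 10 | 5·0+5·2+5·0 = 10
G: 3·1+6·5+2·1 = 35 | 5·0+5·5+5·2 = 35
B: 3·3+6·0+2·8 = 25 | 5·0+5·5+5·0 = 25
Z: 3·5+6·0+2·0 = 15 | 5·0+5·0+5·3 = 15
R: 3·7+6·4+2·0 = 45 | 5·5+5·0+5·4 = 45
gcd(3,6,2,5,5,5) = 1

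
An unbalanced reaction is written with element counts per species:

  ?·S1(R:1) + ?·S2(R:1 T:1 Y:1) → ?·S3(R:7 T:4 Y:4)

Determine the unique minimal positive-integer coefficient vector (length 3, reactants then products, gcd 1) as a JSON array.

Coefficients: [3, 4, 1]

R: 3·1+4·1 = 7 | 1·7 = 7
T: 3·0+4·1 = 4 | 1·4 = 4
Y: 3·0+4·1 = 4 | 1·4 = 4
gcd(3,4,1) = 1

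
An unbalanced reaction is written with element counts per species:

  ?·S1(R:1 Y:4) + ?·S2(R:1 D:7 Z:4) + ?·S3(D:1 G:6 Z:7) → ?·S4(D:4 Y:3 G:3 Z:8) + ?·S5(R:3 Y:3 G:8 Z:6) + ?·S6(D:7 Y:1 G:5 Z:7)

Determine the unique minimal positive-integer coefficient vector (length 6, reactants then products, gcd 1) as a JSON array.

Coefficients: [4, 2, 5, 3, 2, 1]

R: 4·1+2·1+5·0 = 6 | 3·0+2·3+1·0 = 6
D: 4·0+2·7+5·1 = 19 | 3·4+2·0+1·7 = 19
Y: 4·4+2·0+5·0 = 16 | 3·3+2·3+1·1 = 16
G: 4·0+2·0+5·6 = 30 | 3·3+2·8+1·5 = 30
Z: 4·0+2·4+5·7 = 43 | 3·8+2·6+1·7 = 43
gcd(4,2,5,3,2,1) = 1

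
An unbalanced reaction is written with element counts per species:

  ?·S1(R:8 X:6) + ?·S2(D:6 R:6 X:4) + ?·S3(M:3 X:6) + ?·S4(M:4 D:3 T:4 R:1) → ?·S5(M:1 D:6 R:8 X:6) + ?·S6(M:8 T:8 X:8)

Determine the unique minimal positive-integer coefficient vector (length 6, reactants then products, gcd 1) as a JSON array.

Coefficients: [2, 5, 2, 2, 6, 1]

M: 2·0+5·0+2·3+2·4 = 14 | 6·1+1·8 = 14
D: 2·0+5·6+2·0+2·3 = 36 | 6·6+1·0 = 36
T: 2·0+5·0+2·0+2·4 = 8 | 6·0+1·8 = 8
R: 2·8+5·6+2·0+2·1 = 48 | 6·8+1·0 = 48
X: 2·6+5·4+2·6+2·0 = 44 | 6·6+1·8 = 44
gcd(2,5,2,2,6,1) = 1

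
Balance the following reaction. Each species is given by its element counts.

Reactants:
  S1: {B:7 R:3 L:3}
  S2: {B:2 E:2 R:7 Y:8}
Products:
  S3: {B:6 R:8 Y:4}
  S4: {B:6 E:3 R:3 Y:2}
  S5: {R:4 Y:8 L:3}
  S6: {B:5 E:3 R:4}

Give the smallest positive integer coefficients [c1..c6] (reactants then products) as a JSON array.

B: 4·7+6·2 = 40 | 3·6+2·6+4·0+2·5 = 40
E: 4·0+6·2 = 12 | 3·0+2·3+4·0+2·3 = 12
R: 4·3+6·7 = 54 | 3·8+2·3+4·4+2·4 = 54
Y: 4·0+6·8 = 48 | 3·4+2·2+4·8+2·0 = 48
L: 4·3+6·0 = 12 | 3·0+2·0+4·3+2·0 = 12
gcd(4,6,3,2,4,2) = 1

Coefficients: [4, 6, 3, 2, 4, 2]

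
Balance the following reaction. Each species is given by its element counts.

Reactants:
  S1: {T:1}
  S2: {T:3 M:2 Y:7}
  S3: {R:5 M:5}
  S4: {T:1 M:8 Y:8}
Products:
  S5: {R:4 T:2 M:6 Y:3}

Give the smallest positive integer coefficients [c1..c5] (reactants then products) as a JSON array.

Coefficients: [6, 1, 4, 1, 5]

R: 6·0+1·0+4·5+1·0 = 20 | 5·4 = 20
T: 6·1+1·3+4·0+1·1 = 10 | 5·2 = 10
M: 6·0+1·2+4·5+1·8 = 30 | 5·6 = 30
Y: 6·0+1·7+4·0+1·8 = 15 | 5·3 = 15
gcd(6,1,4,1,5) = 1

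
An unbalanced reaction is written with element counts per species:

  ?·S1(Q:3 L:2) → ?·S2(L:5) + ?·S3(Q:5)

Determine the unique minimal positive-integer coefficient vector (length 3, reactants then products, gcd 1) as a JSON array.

Coefficients: [5, 2, 3]

Q: 5·3 = 15 | 2·0+3·5 = 15
L: 5·2 = 10 | 2·5+3·0 = 10
gcd(5,2,3) = 1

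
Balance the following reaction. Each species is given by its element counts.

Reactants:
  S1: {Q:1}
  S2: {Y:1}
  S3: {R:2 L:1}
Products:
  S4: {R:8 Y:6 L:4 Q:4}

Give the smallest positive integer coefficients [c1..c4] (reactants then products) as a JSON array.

Coefficients: [4, 6, 4, 1]

R: 4·0+6·0+4·2 = 8 | 1·8 = 8
Y: 4·0+6·1+4·0 = 6 | 1·6 = 6
L: 4·0+6·0+4·1 = 4 | 1·4 = 4
Q: 4·1+6·0+4·0 = 4 | 1·4 = 4
gcd(4,6,4,1) = 1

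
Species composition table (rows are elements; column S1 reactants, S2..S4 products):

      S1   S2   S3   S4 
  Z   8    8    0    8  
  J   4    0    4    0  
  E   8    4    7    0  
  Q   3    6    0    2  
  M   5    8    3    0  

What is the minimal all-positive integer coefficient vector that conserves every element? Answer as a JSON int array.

Coefficients: [4, 1, 4, 3]

Z: 4·8 = 32 | 1·8+4·0+3·8 = 32
J: 4·4 = 16 | 1·0+4·4+3·0 = 16
E: 4·8 = 32 | 1·4+4·7+3·0 = 32
Q: 4·3 = 12 | 1·6+4·0+3·2 = 12
M: 4·5 = 20 | 1·8+4·3+3·0 = 20
gcd(4,1,4,3) = 1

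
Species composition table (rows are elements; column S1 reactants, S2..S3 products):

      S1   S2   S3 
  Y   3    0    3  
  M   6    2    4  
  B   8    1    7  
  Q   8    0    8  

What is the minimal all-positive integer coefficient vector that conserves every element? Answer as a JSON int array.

Y: 1·3 = 3 | 1·0+1·3 = 3
M: 1·6 = 6 | 1·2+1·4 = 6
B: 1·8 = 8 | 1·1+1·7 = 8
Q: 1·8 = 8 | 1·0+1·8 = 8
gcd(1,1,1) = 1

Coefficients: [1, 1, 1]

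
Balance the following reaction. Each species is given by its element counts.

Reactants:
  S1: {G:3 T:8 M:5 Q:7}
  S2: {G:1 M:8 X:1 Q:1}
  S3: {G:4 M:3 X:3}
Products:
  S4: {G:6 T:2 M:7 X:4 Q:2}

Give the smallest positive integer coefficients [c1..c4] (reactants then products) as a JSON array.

G: 1·3+1·1+5·4 = 24 | 4·6 = 24
T: 1·8+1·0+5·0 = 8 | 4·2 = 8
M: 1·5+1·8+5·3 = 28 | 4·7 = 28
X: 1·0+1·1+5·3 = 16 | 4·4 = 16
Q: 1·7+1·1+5·0 = 8 | 4·2 = 8
gcd(1,1,5,4) = 1

Coefficients: [1, 1, 5, 4]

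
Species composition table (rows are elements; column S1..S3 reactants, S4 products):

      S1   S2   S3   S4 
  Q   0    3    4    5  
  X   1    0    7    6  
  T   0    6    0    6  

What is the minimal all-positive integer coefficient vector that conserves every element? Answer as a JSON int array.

Coefficients: [5, 2, 1, 2]

Q: 5·0+2·3+1·4 = 10 | 2·5 = 10
X: 5·1+2·0+1·7 = 12 | 2·6 = 12
T: 5·0+2·6+1·0 = 12 | 2·6 = 12
gcd(5,2,1,2) = 1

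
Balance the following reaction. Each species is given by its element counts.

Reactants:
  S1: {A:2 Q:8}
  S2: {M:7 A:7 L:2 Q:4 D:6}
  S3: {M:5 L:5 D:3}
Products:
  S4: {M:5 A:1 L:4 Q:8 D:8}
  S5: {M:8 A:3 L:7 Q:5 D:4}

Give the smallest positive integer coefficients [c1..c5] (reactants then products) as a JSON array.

M: 3·0+1·7+6·5 = 37 | 1·5+4·8 = 37
A: 3·2+1·7+6·0 = 13 | 1·1+4·3 = 13
L: 3·0+1·2+6·5 = 32 | 1·4+4·7 = 32
Q: 3·8+1·4+6·0 = 28 | 1·8+4·5 = 28
D: 3·0+1·6+6·3 = 24 | 1·8+4·4 = 24
gcd(3,1,6,1,4) = 1

Coefficients: [3, 1, 6, 1, 4]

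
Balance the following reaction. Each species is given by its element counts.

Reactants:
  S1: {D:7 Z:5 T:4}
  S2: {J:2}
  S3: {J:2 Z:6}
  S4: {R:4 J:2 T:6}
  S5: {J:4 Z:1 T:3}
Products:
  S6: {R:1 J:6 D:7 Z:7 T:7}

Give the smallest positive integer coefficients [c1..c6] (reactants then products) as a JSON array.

Coefficients: [4, 6, 1, 1, 2, 4]

R: 4·0+6·0+1·0+1·4+2·0 = 4 | 4·1 = 4
J: 4·0+6·2+1·2+1·2+2·4 = 24 | 4·6 = 24
D: 4·7+6·0+1·0+1·0+2·0 = 28 | 4·7 = 28
Z: 4·5+6·0+1·6+1·0+2·1 = 28 | 4·7 = 28
T: 4·4+6·0+1·0+1·6+2·3 = 28 | 4·7 = 28
gcd(4,6,1,1,2,4) = 1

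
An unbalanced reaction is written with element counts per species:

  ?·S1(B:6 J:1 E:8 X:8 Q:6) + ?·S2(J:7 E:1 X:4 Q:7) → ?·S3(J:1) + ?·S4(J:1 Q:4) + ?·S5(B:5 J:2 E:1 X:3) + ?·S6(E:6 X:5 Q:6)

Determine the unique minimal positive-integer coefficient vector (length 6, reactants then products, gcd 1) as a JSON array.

B: 5·6+2·0 = 30 | 5·0+2·0+6·5+6·0 = 30
J: 5·1+2·7 = 19 | 5·1+2·1+6·2+6·0 = 19
E: 5·8+2·1 = 42 | 5·0+2·0+6·1+6·6 = 42
X: 5·8+2·4 = 48 | 5·0+2·0+6·3+6·5 = 48
Q: 5·6+2·7 = 44 | 5·0+2·4+6·0+6·6 = 44
gcd(5,2,5,2,6,6) = 1

Coefficients: [5, 2, 5, 2, 6, 6]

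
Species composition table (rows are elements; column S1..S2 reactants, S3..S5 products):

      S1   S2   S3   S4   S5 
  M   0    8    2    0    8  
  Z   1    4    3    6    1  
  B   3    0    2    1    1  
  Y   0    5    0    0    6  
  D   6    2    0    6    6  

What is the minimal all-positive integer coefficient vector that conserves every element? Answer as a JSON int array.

M: 5·0+6·8 = 48 | 4·2+2·0+5·8 = 48
Z: 5·1+6·4 = 29 | 4·3+2·6+5·1 = 29
B: 5·3+6·0 = 15 | 4·2+2·1+5·1 = 15
Y: 5·0+6·5 = 30 | 4·0+2·0+5·6 = 30
D: 5·6+6·2 = 42 | 4·0+2·6+5·6 = 42
gcd(5,6,4,2,5) = 1

Coefficients: [5, 6, 4, 2, 5]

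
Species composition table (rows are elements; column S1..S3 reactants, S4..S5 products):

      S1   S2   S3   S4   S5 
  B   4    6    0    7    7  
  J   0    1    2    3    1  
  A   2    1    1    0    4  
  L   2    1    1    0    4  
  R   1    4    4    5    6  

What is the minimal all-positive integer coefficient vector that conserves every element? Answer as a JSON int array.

Coefficients: [5, 6, 4, 3, 5]

B: 5·4+6·6+4·0 = 56 | 3·7+5·7 = 56
J: 5·0+6·1+4·2 = 14 | 3·3+5·1 = 14
A: 5·2+6·1+4·1 = 20 | 3·0+5·4 = 20
L: 5·2+6·1+4·1 = 20 | 3·0+5·4 = 20
R: 5·1+6·4+4·4 = 45 | 3·5+5·6 = 45
gcd(5,6,4,3,5) = 1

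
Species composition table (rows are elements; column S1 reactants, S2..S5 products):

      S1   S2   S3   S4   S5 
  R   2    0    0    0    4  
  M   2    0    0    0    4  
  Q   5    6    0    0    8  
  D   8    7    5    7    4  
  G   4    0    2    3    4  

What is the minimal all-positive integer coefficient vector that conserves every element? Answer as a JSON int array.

R: 6·2 = 12 | 1·0+3·0+2·0+3·4 = 12
M: 6·2 = 12 | 1·0+3·0+2·0+3·4 = 12
Q: 6·5 = 30 | 1·6+3·0+2·0+3·8 = 30
D: 6·8 = 48 | 1·7+3·5+2·7+3·4 = 48
G: 6·4 = 24 | 1·0+3·2+2·3+3·4 = 24
gcd(6,1,3,2,3) = 1

Coefficients: [6, 1, 3, 2, 3]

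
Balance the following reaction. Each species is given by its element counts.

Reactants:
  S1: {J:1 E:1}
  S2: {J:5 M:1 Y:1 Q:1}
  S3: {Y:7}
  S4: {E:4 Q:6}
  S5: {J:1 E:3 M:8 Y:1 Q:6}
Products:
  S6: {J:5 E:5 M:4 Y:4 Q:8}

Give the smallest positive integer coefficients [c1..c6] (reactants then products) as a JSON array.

J: 3·1+4·5+2·0+4·0+2·1 = 25 | 5·5 = 25
E: 3·1+4·0+2·0+4·4+2·3 = 25 | 5·5 = 25
M: 3·0+4·1+2·0+4·0+2·8 = 20 | 5·4 = 20
Y: 3·0+4·1+2·7+4·0+2·1 = 20 | 5·4 = 20
Q: 3·0+4·1+2·0+4·6+2·6 = 40 | 5·8 = 40
gcd(3,4,2,4,2,5) = 1

Coefficients: [3, 4, 2, 4, 2, 5]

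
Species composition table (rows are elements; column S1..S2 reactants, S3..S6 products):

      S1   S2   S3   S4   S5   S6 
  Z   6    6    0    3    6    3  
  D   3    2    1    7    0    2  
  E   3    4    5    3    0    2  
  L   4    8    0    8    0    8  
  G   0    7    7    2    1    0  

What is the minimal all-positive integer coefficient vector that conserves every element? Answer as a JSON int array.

Z: 4·6+4·6 = 48 | 3·0+1·3+5·6+5·3 = 48
D: 4·3+4·2 = 20 | 3·1+1·7+5·0+5·2 = 20
E: 4·3+4·4 = 28 | 3·5+1·3+5·0+5·2 = 28
L: 4·4+4·8 = 48 | 3·0+1·8+5·0+5·8 = 48
G: 4·0+4·7 = 28 | 3·7+1·2+5·1+5·0 = 28
gcd(4,4,3,1,5,5) = 1

Coefficients: [4, 4, 3, 1, 5, 5]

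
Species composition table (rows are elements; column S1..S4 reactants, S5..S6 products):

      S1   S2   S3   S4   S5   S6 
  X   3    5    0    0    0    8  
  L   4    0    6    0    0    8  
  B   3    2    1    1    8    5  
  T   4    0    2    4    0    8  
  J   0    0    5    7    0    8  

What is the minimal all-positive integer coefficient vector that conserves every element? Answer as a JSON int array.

X: 6·3+6·5+4·0+4·0 = 48 | 1·0+6·8 = 48
L: 6·4+6·0+4·6+4·0 = 48 | 1·0+6·8 = 48
B: 6·3+6·2+4·1+4·1 = 38 | 1·8+6·5 = 38
T: 6·4+6·0+4·2+4·4 = 48 | 1·0+6·8 = 48
J: 6·0+6·0+4·5+4·7 = 48 | 1·0+6·8 = 48
gcd(6,6,4,4,1,6) = 1

Coefficients: [6, 6, 4, 4, 1, 6]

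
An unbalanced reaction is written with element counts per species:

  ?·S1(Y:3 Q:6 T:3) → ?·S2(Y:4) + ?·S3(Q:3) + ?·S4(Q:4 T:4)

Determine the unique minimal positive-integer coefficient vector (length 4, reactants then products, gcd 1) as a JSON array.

Coefficients: [4, 3, 4, 3]

Y: 4·3 = 12 | 3·4+4·0+3·0 = 12
Q: 4·6 = 24 | 3·0+4·3+3·4 = 24
T: 4·3 = 12 | 3·0+4·0+3·4 = 12
gcd(4,3,4,3) = 1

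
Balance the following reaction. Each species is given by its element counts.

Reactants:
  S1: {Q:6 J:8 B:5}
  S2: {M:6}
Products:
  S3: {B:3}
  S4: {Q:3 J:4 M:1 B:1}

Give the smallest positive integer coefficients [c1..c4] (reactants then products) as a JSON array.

Q: 3·6+1·0 = 18 | 3·0+6·3 = 18
J: 3·8+1·0 = 24 | 3·0+6·4 = 24
M: 3·0+1·6 = 6 | 3·0+6·1 = 6
B: 3·5+1·0 = 15 | 3·3+6·1 = 15
gcd(3,1,3,6) = 1

Coefficients: [3, 1, 3, 6]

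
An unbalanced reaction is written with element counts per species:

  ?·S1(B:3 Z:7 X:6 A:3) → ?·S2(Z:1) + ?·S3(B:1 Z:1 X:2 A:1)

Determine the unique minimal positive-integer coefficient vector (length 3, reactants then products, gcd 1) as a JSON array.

B: 1·3 = 3 | 4·0+3·1 = 3
Z: 1·7 = 7 | 4·1+3·1 = 7
X: 1·6 = 6 | 4·0+3·2 = 6
A: 1·3 = 3 | 4·0+3·1 = 3
gcd(1,4,3) = 1

Coefficients: [1, 4, 3]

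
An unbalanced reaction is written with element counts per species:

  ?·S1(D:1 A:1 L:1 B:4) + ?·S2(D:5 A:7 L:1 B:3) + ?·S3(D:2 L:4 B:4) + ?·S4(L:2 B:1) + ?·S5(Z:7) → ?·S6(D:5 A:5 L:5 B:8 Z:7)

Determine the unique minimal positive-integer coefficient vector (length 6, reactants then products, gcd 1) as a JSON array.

Coefficients: [4, 3, 3, 3, 5, 5]

D: 4·1+3·5+3·2+3·0+5·0 = 25 | 5·5 = 25
A: 4·1+3·7+3·0+3·0+5·0 = 25 | 5·5 = 25
L: 4·1+3·1+3·4+3·2+5·0 = 25 | 5·5 = 25
B: 4·4+3·3+3·4+3·1+5·0 = 40 | 5·8 = 40
Z: 4·0+3·0+3·0+3·0+5·7 = 35 | 5·7 = 35
gcd(4,3,3,3,5,5) = 1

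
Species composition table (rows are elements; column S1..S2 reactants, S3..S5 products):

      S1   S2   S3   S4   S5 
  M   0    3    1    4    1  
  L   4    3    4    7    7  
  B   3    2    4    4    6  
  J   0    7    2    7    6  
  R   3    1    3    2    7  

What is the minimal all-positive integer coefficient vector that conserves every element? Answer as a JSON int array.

Coefficients: [6, 5, 1, 3, 2]

M: 6·0+5·3 = 15 | 1·1+3·4+2·1 = 15
L: 6·4+5·3 = 39 | 1·4+3·7+2·7 = 39
B: 6·3+5·2 = 28 | 1·4+3·4+2·6 = 28
J: 6·0+5·7 = 35 | 1·2+3·7+2·6 = 35
R: 6·3+5·1 = 23 | 1·3+3·2+2·7 = 23
gcd(6,5,1,3,2) = 1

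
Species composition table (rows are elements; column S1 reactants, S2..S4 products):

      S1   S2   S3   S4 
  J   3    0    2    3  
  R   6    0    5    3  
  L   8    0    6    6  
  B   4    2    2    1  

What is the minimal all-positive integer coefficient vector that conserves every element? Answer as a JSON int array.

J: 6·3 = 18 | 5·0+6·2+2·3 = 18
R: 6·6 = 36 | 5·0+6·5+2·3 = 36
L: 6·8 = 48 | 5·0+6·6+2·6 = 48
B: 6·4 = 24 | 5·2+6·2+2·1 = 24
gcd(6,5,6,2) = 1

Coefficients: [6, 5, 6, 2]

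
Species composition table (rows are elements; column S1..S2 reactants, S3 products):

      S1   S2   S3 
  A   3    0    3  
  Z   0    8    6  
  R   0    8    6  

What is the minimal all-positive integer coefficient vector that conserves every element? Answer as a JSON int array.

Coefficients: [4, 3, 4]

A: 4·3+3·0 = 12 | 4·3 = 12
Z: 4·0+3·8 = 24 | 4·6 = 24
R: 4·0+3·8 = 24 | 4·6 = 24
gcd(4,3,4) = 1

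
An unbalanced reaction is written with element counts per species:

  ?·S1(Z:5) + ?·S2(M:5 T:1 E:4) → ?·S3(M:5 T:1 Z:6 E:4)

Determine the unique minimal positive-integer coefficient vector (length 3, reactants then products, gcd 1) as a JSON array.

M: 6·0+5·5 = 25 | 5·5 = 25
T: 6·0+5·1 = 5 | 5·1 = 5
Z: 6·5+5·0 = 30 | 5·6 = 30
E: 6·0+5·4 = 20 | 5·4 = 20
gcd(6,5,5) = 1

Coefficients: [6, 5, 5]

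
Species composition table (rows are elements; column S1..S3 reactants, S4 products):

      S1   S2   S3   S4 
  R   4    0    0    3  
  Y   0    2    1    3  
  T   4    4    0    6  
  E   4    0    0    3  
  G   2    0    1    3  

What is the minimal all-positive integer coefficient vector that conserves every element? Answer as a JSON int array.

R: 3·4+3·0+6·0 = 12 | 4·3 = 12
Y: 3·0+3·2+6·1 = 12 | 4·3 = 12
T: 3·4+3·4+6·0 = 24 | 4·6 = 24
E: 3·4+3·0+6·0 = 12 | 4·3 = 12
G: 3·2+3·0+6·1 = 12 | 4·3 = 12
gcd(3,3,6,4) = 1

Coefficients: [3, 3, 6, 4]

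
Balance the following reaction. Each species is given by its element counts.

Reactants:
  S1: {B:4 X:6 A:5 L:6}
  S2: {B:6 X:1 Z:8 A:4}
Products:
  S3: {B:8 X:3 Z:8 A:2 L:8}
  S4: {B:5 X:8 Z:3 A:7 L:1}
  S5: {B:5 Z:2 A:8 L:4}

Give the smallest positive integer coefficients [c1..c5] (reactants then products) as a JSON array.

B: 6·4+5·6 = 54 | 3·8+4·5+2·5 = 54
X: 6·6+5·1 = 41 | 3·3+4·8+2·0 = 41
Z: 6·0+5·8 = 40 | 3·8+4·3+2·2 = 40
A: 6·5+5·4 = 50 | 3·2+4·7+2·8 = 50
L: 6·6+5·0 = 36 | 3·8+4·1+2·4 = 36
gcd(6,5,3,4,2) = 1

Coefficients: [6, 5, 3, 4, 2]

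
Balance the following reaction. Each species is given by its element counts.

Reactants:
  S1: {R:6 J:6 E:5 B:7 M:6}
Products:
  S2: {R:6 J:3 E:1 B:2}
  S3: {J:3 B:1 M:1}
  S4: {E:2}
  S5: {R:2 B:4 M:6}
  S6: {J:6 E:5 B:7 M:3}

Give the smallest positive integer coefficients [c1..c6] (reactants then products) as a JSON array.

Coefficients: [4, 3, 3, 6, 3, 1]

R: 4·6 = 24 | 3·6+3·0+6·0+3·2+1·0 = 24
J: 4·6 = 24 | 3·3+3·3+6·0+3·0+1·6 = 24
E: 4·5 = 20 | 3·1+3·0+6·2+3·0+1·5 = 20
B: 4·7 = 28 | 3·2+3·1+6·0+3·4+1·7 = 28
M: 4·6 = 24 | 3·0+3·1+6·0+3·6+1·3 = 24
gcd(4,3,3,6,3,1) = 1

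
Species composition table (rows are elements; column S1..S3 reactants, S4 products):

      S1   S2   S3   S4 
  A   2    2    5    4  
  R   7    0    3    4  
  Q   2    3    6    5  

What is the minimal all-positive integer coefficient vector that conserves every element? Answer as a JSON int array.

A: 2·2+3·2+2·5 = 20 | 5·4 = 20
R: 2·7+3·0+2·3 = 20 | 5·4 = 20
Q: 2·2+3·3+2·6 = 25 | 5·5 = 25
gcd(2,3,2,5) = 1

Coefficients: [2, 3, 2, 5]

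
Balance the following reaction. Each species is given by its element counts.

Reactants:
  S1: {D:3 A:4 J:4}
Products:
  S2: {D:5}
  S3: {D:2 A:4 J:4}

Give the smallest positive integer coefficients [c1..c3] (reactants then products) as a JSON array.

Coefficients: [5, 1, 5]

D: 5·3 = 15 | 1·5+5·2 = 15
A: 5·4 = 20 | 1·0+5·4 = 20
J: 5·4 = 20 | 1·0+5·4 = 20
gcd(5,1,5) = 1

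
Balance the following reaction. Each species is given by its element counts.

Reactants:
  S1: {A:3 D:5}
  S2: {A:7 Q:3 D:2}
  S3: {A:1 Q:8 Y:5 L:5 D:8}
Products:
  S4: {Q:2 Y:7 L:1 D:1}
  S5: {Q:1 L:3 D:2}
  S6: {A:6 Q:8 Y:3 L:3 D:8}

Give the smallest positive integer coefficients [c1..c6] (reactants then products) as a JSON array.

A: 1·3+4·7+5·1 = 36 | 1·0+2·0+6·6 = 36
Q: 1·0+4·3+5·8 = 52 | 1·2+2·1+6·8 = 52
Y: 1·0+4·0+5·5 = 25 | 1·7+2·0+6·3 = 25
L: 1·0+4·0+5·5 = 25 | 1·1+2·3+6·3 = 25
D: 1·5+4·2+5·8 = 53 | 1·1+2·2+6·8 = 53
gcd(1,4,5,1,2,6) = 1

Coefficients: [1, 4, 5, 1, 2, 6]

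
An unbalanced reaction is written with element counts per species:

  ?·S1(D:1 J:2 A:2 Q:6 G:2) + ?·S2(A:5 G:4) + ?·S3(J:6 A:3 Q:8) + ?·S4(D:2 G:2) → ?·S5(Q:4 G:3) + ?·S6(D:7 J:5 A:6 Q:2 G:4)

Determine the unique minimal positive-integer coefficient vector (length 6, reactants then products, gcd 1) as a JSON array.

Coefficients: [2, 1, 1, 6, 4, 2]

D: 2·1+1·0+1·0+6·2 = 14 | 4·0+2·7 = 14
J: 2·2+1·0+1·6+6·0 = 10 | 4·0+2·5 = 10
A: 2·2+1·5+1·3+6·0 = 12 | 4·0+2·6 = 12
Q: 2·6+1·0+1·8+6·0 = 20 | 4·4+2·2 = 20
G: 2·2+1·4+1·0+6·2 = 20 | 4·3+2·4 = 20
gcd(2,1,1,6,4,2) = 1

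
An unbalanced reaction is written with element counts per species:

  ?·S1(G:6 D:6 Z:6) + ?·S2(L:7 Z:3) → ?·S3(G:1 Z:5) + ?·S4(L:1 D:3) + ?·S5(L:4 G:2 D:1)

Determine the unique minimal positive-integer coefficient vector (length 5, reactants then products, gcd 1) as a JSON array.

L: 3·0+4·7 = 28 | 6·0+4·1+6·4 = 28
G: 3·6+4·0 = 18 | 6·1+4·0+6·2 = 18
D: 3·6+4·0 = 18 | 6·0+4·3+6·1 = 18
Z: 3·6+4·3 = 30 | 6·5+4·0+6·0 = 30
gcd(3,4,6,4,6) = 1

Coefficients: [3, 4, 6, 4, 6]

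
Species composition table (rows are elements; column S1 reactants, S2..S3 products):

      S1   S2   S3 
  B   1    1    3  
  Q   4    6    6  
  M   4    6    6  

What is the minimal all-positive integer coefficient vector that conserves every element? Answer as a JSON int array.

B: 6·1 = 6 | 3·1+1·3 = 6
Q: 6·4 = 24 | 3·6+1·6 = 24
M: 6·4 = 24 | 3·6+1·6 = 24
gcd(6,3,1) = 1

Coefficients: [6, 3, 1]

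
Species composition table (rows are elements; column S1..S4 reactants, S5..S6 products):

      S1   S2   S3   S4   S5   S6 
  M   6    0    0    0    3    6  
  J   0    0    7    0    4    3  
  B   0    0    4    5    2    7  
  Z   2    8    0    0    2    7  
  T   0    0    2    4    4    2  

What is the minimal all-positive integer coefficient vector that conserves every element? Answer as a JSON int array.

Coefficients: [6, 3, 4, 4, 4, 4]

M: 6·6+3·0+4·0+4·0 = 36 | 4·3+4·6 = 36
J: 6·0+3·0+4·7+4·0 = 28 | 4·4+4·3 = 28
B: 6·0+3·0+4·4+4·5 = 36 | 4·2+4·7 = 36
Z: 6·2+3·8+4·0+4·0 = 36 | 4·2+4·7 = 36
T: 6·0+3·0+4·2+4·4 = 24 | 4·4+4·2 = 24
gcd(6,3,4,4,4,4) = 1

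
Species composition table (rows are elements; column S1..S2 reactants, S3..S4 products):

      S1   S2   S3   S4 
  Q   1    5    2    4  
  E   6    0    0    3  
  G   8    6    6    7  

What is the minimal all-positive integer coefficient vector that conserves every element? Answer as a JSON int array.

Q: 3·1+5·5 = 28 | 2·2+6·4 = 28
E: 3·6+5·0 = 18 | 2·0+6·3 = 18
G: 3·8+5·6 = 54 | 2·6+6·7 = 54
gcd(3,5,2,6) = 1

Coefficients: [3, 5, 2, 6]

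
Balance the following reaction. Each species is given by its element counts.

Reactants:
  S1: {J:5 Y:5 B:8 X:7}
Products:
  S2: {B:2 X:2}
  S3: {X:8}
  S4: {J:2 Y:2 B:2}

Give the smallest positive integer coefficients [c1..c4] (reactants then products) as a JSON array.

J: 2·5 = 10 | 3·0+1·0+5·2 = 10
Y: 2·5 = 10 | 3·0+1·0+5·2 = 10
B: 2·8 = 16 | 3·2+1·0+5·2 = 16
X: 2·7 = 14 | 3·2+1·8+5·0 = 14
gcd(2,3,1,5) = 1

Coefficients: [2, 3, 1, 5]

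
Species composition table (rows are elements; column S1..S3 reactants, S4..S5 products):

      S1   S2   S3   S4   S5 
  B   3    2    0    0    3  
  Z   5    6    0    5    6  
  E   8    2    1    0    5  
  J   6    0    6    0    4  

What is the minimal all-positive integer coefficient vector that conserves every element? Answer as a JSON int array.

B: 1·3+3·2+1·0 = 9 | 1·0+3·3 = 9
Z: 1·5+3·6+1·0 = 23 | 1·5+3·6 = 23
E: 1·8+3·2+1·1 = 15 | 1·0+3·5 = 15
J: 1·6+3·0+1·6 = 12 | 1·0+3·4 = 12
gcd(1,3,1,1,3) = 1

Coefficients: [1, 3, 1, 1, 3]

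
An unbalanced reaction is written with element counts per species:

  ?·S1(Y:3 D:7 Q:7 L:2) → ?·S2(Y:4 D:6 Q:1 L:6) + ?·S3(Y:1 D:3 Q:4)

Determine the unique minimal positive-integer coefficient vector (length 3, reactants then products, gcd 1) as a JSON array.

Coefficients: [3, 1, 5]

Y: 3·3 = 9 | 1·4+5·1 = 9
D: 3·7 = 21 | 1·6+5·3 = 21
Q: 3·7 = 21 | 1·1+5·4 = 21
L: 3·2 = 6 | 1·6+5·0 = 6
gcd(3,1,5) = 1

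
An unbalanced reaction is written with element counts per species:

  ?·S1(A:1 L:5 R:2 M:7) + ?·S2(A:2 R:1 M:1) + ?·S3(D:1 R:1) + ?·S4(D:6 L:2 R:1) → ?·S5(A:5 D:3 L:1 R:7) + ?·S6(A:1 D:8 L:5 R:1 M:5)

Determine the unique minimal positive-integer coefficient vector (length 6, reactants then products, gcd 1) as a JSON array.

A: 1·1+3·2+1·0+3·0 = 7 | 1·5+2·1 = 7
D: 1·0+3·0+1·1+3·6 = 19 | 1·3+2·8 = 19
L: 1·5+3·0+1·0+3·2 = 11 | 1·1+2·5 = 11
R: 1·2+3·1+1·1+3·1 = 9 | 1·7+2·1 = 9
M: 1·7+3·1+1·0+3·0 = 10 | 1·0+2·5 = 10
gcd(1,3,1,3,1,2) = 1

Coefficients: [1, 3, 1, 3, 1, 2]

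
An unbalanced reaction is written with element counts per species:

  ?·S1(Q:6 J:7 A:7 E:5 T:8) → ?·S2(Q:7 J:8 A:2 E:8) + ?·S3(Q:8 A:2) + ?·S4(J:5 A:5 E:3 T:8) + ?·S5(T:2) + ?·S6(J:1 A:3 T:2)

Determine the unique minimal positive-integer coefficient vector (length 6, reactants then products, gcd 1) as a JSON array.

Coefficients: [5, 2, 2, 3, 4, 4]

Q: 5·6 = 30 | 2·7+2·8+3·0+4·0+4·0 = 30
J: 5·7 = 35 | 2·8+2·0+3·5+4·0+4·1 = 35
A: 5·7 = 35 | 2·2+2·2+3·5+4·0+4·3 = 35
E: 5·5 = 25 | 2·8+2·0+3·3+4·0+4·0 = 25
T: 5·8 = 40 | 2·0+2·0+3·8+4·2+4·2 = 40
gcd(5,2,2,3,4,4) = 1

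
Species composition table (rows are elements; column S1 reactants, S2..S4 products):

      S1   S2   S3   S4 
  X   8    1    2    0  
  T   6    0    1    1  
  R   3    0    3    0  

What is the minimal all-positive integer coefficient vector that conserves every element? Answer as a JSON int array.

Coefficients: [1, 6, 1, 5]

X: 1·8 = 8 | 6·1+1·2+5·0 = 8
T: 1·6 = 6 | 6·0+1·1+5·1 = 6
R: 1·3 = 3 | 6·0+1·3+5·0 = 3
gcd(1,6,1,5) = 1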